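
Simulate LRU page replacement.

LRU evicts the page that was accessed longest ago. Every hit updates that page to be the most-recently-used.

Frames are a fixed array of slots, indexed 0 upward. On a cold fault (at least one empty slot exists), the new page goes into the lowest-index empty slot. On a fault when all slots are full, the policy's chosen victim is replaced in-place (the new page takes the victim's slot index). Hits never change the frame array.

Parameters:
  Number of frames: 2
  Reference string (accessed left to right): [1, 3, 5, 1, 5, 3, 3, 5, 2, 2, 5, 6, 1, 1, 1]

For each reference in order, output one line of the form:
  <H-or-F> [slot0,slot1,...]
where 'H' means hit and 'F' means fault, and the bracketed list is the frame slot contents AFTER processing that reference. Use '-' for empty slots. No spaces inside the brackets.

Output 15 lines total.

F [1,-]
F [1,3]
F [5,3]
F [5,1]
H [5,1]
F [5,3]
H [5,3]
H [5,3]
F [5,2]
H [5,2]
H [5,2]
F [5,6]
F [1,6]
H [1,6]
H [1,6]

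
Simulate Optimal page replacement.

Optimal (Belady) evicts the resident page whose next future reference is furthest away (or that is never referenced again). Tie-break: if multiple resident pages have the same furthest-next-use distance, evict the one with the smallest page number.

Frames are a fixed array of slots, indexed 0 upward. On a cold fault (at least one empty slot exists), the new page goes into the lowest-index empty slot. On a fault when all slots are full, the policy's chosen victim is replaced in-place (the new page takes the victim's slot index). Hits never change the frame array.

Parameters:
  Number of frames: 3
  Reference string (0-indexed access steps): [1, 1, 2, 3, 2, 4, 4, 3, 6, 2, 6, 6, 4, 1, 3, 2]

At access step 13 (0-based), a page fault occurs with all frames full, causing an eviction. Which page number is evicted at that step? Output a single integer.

Answer: 4

Derivation:
Step 0: ref 1 -> FAULT, frames=[1,-,-]
Step 1: ref 1 -> HIT, frames=[1,-,-]
Step 2: ref 2 -> FAULT, frames=[1,2,-]
Step 3: ref 3 -> FAULT, frames=[1,2,3]
Step 4: ref 2 -> HIT, frames=[1,2,3]
Step 5: ref 4 -> FAULT, evict 1, frames=[4,2,3]
Step 6: ref 4 -> HIT, frames=[4,2,3]
Step 7: ref 3 -> HIT, frames=[4,2,3]
Step 8: ref 6 -> FAULT, evict 3, frames=[4,2,6]
Step 9: ref 2 -> HIT, frames=[4,2,6]
Step 10: ref 6 -> HIT, frames=[4,2,6]
Step 11: ref 6 -> HIT, frames=[4,2,6]
Step 12: ref 4 -> HIT, frames=[4,2,6]
Step 13: ref 1 -> FAULT, evict 4, frames=[1,2,6]
At step 13: evicted page 4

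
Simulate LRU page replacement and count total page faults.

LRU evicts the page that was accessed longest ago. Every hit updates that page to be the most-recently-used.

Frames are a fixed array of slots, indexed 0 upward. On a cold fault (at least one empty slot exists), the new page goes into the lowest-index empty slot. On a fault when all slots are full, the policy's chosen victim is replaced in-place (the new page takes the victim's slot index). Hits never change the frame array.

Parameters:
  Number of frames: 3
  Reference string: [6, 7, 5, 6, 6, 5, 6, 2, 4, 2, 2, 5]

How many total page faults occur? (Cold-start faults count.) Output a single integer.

Step 0: ref 6 → FAULT, frames=[6,-,-]
Step 1: ref 7 → FAULT, frames=[6,7,-]
Step 2: ref 5 → FAULT, frames=[6,7,5]
Step 3: ref 6 → HIT, frames=[6,7,5]
Step 4: ref 6 → HIT, frames=[6,7,5]
Step 5: ref 5 → HIT, frames=[6,7,5]
Step 6: ref 6 → HIT, frames=[6,7,5]
Step 7: ref 2 → FAULT (evict 7), frames=[6,2,5]
Step 8: ref 4 → FAULT (evict 5), frames=[6,2,4]
Step 9: ref 2 → HIT, frames=[6,2,4]
Step 10: ref 2 → HIT, frames=[6,2,4]
Step 11: ref 5 → FAULT (evict 6), frames=[5,2,4]
Total faults: 6

Answer: 6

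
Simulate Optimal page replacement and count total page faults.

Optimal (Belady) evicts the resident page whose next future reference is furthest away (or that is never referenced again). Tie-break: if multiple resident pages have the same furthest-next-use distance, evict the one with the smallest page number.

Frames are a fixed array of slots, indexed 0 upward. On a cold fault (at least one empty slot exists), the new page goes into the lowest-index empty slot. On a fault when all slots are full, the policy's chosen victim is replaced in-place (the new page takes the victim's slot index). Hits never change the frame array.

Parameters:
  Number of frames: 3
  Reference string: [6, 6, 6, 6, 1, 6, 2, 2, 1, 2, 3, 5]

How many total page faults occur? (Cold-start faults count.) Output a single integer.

Answer: 5

Derivation:
Step 0: ref 6 → FAULT, frames=[6,-,-]
Step 1: ref 6 → HIT, frames=[6,-,-]
Step 2: ref 6 → HIT, frames=[6,-,-]
Step 3: ref 6 → HIT, frames=[6,-,-]
Step 4: ref 1 → FAULT, frames=[6,1,-]
Step 5: ref 6 → HIT, frames=[6,1,-]
Step 6: ref 2 → FAULT, frames=[6,1,2]
Step 7: ref 2 → HIT, frames=[6,1,2]
Step 8: ref 1 → HIT, frames=[6,1,2]
Step 9: ref 2 → HIT, frames=[6,1,2]
Step 10: ref 3 → FAULT (evict 1), frames=[6,3,2]
Step 11: ref 5 → FAULT (evict 2), frames=[6,3,5]
Total faults: 5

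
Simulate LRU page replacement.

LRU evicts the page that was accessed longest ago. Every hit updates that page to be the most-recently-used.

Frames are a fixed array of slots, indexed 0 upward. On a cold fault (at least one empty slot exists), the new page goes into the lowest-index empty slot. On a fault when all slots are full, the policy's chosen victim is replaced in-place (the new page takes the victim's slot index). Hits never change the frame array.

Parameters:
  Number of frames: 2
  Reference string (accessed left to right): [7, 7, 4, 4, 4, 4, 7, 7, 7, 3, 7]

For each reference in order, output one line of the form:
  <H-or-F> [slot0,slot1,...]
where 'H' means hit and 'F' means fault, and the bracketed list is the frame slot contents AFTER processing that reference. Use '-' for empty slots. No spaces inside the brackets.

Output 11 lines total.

F [7,-]
H [7,-]
F [7,4]
H [7,4]
H [7,4]
H [7,4]
H [7,4]
H [7,4]
H [7,4]
F [7,3]
H [7,3]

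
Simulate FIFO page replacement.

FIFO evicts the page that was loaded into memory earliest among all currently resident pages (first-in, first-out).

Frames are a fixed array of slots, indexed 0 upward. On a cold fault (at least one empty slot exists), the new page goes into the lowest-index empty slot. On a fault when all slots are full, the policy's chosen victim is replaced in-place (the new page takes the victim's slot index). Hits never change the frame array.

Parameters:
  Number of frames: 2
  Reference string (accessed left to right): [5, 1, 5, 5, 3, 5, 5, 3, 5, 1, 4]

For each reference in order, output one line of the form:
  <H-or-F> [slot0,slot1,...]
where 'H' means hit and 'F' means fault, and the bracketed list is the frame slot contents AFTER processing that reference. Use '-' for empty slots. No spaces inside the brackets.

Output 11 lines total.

F [5,-]
F [5,1]
H [5,1]
H [5,1]
F [3,1]
F [3,5]
H [3,5]
H [3,5]
H [3,5]
F [1,5]
F [1,4]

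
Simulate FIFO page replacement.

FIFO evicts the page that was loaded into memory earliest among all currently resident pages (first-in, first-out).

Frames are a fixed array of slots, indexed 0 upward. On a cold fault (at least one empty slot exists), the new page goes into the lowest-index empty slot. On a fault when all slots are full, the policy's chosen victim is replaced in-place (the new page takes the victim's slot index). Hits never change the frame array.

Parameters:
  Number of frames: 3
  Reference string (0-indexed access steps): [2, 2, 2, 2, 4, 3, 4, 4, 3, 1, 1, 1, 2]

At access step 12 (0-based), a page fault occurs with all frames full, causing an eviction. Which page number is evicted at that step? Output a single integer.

Answer: 4

Derivation:
Step 0: ref 2 -> FAULT, frames=[2,-,-]
Step 1: ref 2 -> HIT, frames=[2,-,-]
Step 2: ref 2 -> HIT, frames=[2,-,-]
Step 3: ref 2 -> HIT, frames=[2,-,-]
Step 4: ref 4 -> FAULT, frames=[2,4,-]
Step 5: ref 3 -> FAULT, frames=[2,4,3]
Step 6: ref 4 -> HIT, frames=[2,4,3]
Step 7: ref 4 -> HIT, frames=[2,4,3]
Step 8: ref 3 -> HIT, frames=[2,4,3]
Step 9: ref 1 -> FAULT, evict 2, frames=[1,4,3]
Step 10: ref 1 -> HIT, frames=[1,4,3]
Step 11: ref 1 -> HIT, frames=[1,4,3]
Step 12: ref 2 -> FAULT, evict 4, frames=[1,2,3]
At step 12: evicted page 4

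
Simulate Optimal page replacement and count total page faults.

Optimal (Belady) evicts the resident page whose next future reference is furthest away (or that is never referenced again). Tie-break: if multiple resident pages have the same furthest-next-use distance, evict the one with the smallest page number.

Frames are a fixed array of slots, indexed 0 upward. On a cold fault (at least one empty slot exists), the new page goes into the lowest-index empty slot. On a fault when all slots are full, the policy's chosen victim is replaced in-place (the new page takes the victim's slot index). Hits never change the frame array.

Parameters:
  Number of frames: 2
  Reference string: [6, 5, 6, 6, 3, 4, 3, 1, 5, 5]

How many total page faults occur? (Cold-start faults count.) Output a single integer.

Answer: 6

Derivation:
Step 0: ref 6 → FAULT, frames=[6,-]
Step 1: ref 5 → FAULT, frames=[6,5]
Step 2: ref 6 → HIT, frames=[6,5]
Step 3: ref 6 → HIT, frames=[6,5]
Step 4: ref 3 → FAULT (evict 6), frames=[3,5]
Step 5: ref 4 → FAULT (evict 5), frames=[3,4]
Step 6: ref 3 → HIT, frames=[3,4]
Step 7: ref 1 → FAULT (evict 3), frames=[1,4]
Step 8: ref 5 → FAULT (evict 1), frames=[5,4]
Step 9: ref 5 → HIT, frames=[5,4]
Total faults: 6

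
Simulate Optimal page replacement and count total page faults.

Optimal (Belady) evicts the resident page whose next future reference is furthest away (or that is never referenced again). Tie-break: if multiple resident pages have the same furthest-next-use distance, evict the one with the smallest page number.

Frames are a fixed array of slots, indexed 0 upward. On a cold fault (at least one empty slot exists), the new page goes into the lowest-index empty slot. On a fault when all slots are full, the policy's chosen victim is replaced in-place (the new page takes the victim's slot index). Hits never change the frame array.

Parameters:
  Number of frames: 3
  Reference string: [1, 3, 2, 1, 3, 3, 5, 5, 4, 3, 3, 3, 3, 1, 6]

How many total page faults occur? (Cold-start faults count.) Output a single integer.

Step 0: ref 1 → FAULT, frames=[1,-,-]
Step 1: ref 3 → FAULT, frames=[1,3,-]
Step 2: ref 2 → FAULT, frames=[1,3,2]
Step 3: ref 1 → HIT, frames=[1,3,2]
Step 4: ref 3 → HIT, frames=[1,3,2]
Step 5: ref 3 → HIT, frames=[1,3,2]
Step 6: ref 5 → FAULT (evict 2), frames=[1,3,5]
Step 7: ref 5 → HIT, frames=[1,3,5]
Step 8: ref 4 → FAULT (evict 5), frames=[1,3,4]
Step 9: ref 3 → HIT, frames=[1,3,4]
Step 10: ref 3 → HIT, frames=[1,3,4]
Step 11: ref 3 → HIT, frames=[1,3,4]
Step 12: ref 3 → HIT, frames=[1,3,4]
Step 13: ref 1 → HIT, frames=[1,3,4]
Step 14: ref 6 → FAULT (evict 1), frames=[6,3,4]
Total faults: 6

Answer: 6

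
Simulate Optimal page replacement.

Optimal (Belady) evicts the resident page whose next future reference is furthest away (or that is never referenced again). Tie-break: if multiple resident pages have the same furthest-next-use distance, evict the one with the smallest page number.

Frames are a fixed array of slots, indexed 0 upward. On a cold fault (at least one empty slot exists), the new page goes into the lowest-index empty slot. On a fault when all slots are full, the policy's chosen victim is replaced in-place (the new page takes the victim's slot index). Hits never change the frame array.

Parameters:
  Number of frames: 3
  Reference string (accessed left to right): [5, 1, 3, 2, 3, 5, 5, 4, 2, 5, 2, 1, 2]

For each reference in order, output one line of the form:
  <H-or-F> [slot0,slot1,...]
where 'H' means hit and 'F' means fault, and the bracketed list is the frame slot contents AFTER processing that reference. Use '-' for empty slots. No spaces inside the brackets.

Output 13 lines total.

F [5,-,-]
F [5,1,-]
F [5,1,3]
F [5,2,3]
H [5,2,3]
H [5,2,3]
H [5,2,3]
F [5,2,4]
H [5,2,4]
H [5,2,4]
H [5,2,4]
F [5,2,1]
H [5,2,1]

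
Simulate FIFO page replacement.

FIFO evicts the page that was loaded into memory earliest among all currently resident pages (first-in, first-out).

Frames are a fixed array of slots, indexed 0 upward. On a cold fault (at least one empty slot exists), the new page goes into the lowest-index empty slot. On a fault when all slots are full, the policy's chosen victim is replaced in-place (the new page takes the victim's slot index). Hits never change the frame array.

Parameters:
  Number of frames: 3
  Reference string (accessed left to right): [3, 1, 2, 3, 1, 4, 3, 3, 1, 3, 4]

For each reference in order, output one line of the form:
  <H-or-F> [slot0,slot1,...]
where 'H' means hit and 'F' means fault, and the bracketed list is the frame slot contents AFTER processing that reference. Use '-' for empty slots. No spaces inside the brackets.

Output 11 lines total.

F [3,-,-]
F [3,1,-]
F [3,1,2]
H [3,1,2]
H [3,1,2]
F [4,1,2]
F [4,3,2]
H [4,3,2]
F [4,3,1]
H [4,3,1]
H [4,3,1]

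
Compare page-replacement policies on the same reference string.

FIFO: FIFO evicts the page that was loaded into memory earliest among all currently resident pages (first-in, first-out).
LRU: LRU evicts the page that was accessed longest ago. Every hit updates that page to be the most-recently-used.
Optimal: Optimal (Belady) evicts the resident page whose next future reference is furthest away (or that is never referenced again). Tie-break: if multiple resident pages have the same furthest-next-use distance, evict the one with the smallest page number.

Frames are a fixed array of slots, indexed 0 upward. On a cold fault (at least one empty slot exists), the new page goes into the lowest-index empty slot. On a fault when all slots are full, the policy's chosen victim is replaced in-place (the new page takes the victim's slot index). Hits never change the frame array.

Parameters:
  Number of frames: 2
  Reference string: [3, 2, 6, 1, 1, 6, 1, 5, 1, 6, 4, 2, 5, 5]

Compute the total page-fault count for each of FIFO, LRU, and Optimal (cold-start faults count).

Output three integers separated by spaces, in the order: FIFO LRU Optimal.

--- FIFO ---
  step 0: ref 3 -> FAULT, frames=[3,-] (faults so far: 1)
  step 1: ref 2 -> FAULT, frames=[3,2] (faults so far: 2)
  step 2: ref 6 -> FAULT, evict 3, frames=[6,2] (faults so far: 3)
  step 3: ref 1 -> FAULT, evict 2, frames=[6,1] (faults so far: 4)
  step 4: ref 1 -> HIT, frames=[6,1] (faults so far: 4)
  step 5: ref 6 -> HIT, frames=[6,1] (faults so far: 4)
  step 6: ref 1 -> HIT, frames=[6,1] (faults so far: 4)
  step 7: ref 5 -> FAULT, evict 6, frames=[5,1] (faults so far: 5)
  step 8: ref 1 -> HIT, frames=[5,1] (faults so far: 5)
  step 9: ref 6 -> FAULT, evict 1, frames=[5,6] (faults so far: 6)
  step 10: ref 4 -> FAULT, evict 5, frames=[4,6] (faults so far: 7)
  step 11: ref 2 -> FAULT, evict 6, frames=[4,2] (faults so far: 8)
  step 12: ref 5 -> FAULT, evict 4, frames=[5,2] (faults so far: 9)
  step 13: ref 5 -> HIT, frames=[5,2] (faults so far: 9)
  FIFO total faults: 9
--- LRU ---
  step 0: ref 3 -> FAULT, frames=[3,-] (faults so far: 1)
  step 1: ref 2 -> FAULT, frames=[3,2] (faults so far: 2)
  step 2: ref 6 -> FAULT, evict 3, frames=[6,2] (faults so far: 3)
  step 3: ref 1 -> FAULT, evict 2, frames=[6,1] (faults so far: 4)
  step 4: ref 1 -> HIT, frames=[6,1] (faults so far: 4)
  step 5: ref 6 -> HIT, frames=[6,1] (faults so far: 4)
  step 6: ref 1 -> HIT, frames=[6,1] (faults so far: 4)
  step 7: ref 5 -> FAULT, evict 6, frames=[5,1] (faults so far: 5)
  step 8: ref 1 -> HIT, frames=[5,1] (faults so far: 5)
  step 9: ref 6 -> FAULT, evict 5, frames=[6,1] (faults so far: 6)
  step 10: ref 4 -> FAULT, evict 1, frames=[6,4] (faults so far: 7)
  step 11: ref 2 -> FAULT, evict 6, frames=[2,4] (faults so far: 8)
  step 12: ref 5 -> FAULT, evict 4, frames=[2,5] (faults so far: 9)
  step 13: ref 5 -> HIT, frames=[2,5] (faults so far: 9)
  LRU total faults: 9
--- Optimal ---
  step 0: ref 3 -> FAULT, frames=[3,-] (faults so far: 1)
  step 1: ref 2 -> FAULT, frames=[3,2] (faults so far: 2)
  step 2: ref 6 -> FAULT, evict 3, frames=[6,2] (faults so far: 3)
  step 3: ref 1 -> FAULT, evict 2, frames=[6,1] (faults so far: 4)
  step 4: ref 1 -> HIT, frames=[6,1] (faults so far: 4)
  step 5: ref 6 -> HIT, frames=[6,1] (faults so far: 4)
  step 6: ref 1 -> HIT, frames=[6,1] (faults so far: 4)
  step 7: ref 5 -> FAULT, evict 6, frames=[5,1] (faults so far: 5)
  step 8: ref 1 -> HIT, frames=[5,1] (faults so far: 5)
  step 9: ref 6 -> FAULT, evict 1, frames=[5,6] (faults so far: 6)
  step 10: ref 4 -> FAULT, evict 6, frames=[5,4] (faults so far: 7)
  step 11: ref 2 -> FAULT, evict 4, frames=[5,2] (faults so far: 8)
  step 12: ref 5 -> HIT, frames=[5,2] (faults so far: 8)
  step 13: ref 5 -> HIT, frames=[5,2] (faults so far: 8)
  Optimal total faults: 8

Answer: 9 9 8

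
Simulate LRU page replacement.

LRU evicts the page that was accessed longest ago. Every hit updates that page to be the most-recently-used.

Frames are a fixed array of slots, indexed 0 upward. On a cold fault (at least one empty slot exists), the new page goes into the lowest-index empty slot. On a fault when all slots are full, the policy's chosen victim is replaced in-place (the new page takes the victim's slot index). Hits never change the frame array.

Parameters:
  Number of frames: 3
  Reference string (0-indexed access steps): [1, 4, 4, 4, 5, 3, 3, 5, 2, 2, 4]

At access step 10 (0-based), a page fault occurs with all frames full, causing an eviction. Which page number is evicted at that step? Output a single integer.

Answer: 3

Derivation:
Step 0: ref 1 -> FAULT, frames=[1,-,-]
Step 1: ref 4 -> FAULT, frames=[1,4,-]
Step 2: ref 4 -> HIT, frames=[1,4,-]
Step 3: ref 4 -> HIT, frames=[1,4,-]
Step 4: ref 5 -> FAULT, frames=[1,4,5]
Step 5: ref 3 -> FAULT, evict 1, frames=[3,4,5]
Step 6: ref 3 -> HIT, frames=[3,4,5]
Step 7: ref 5 -> HIT, frames=[3,4,5]
Step 8: ref 2 -> FAULT, evict 4, frames=[3,2,5]
Step 9: ref 2 -> HIT, frames=[3,2,5]
Step 10: ref 4 -> FAULT, evict 3, frames=[4,2,5]
At step 10: evicted page 3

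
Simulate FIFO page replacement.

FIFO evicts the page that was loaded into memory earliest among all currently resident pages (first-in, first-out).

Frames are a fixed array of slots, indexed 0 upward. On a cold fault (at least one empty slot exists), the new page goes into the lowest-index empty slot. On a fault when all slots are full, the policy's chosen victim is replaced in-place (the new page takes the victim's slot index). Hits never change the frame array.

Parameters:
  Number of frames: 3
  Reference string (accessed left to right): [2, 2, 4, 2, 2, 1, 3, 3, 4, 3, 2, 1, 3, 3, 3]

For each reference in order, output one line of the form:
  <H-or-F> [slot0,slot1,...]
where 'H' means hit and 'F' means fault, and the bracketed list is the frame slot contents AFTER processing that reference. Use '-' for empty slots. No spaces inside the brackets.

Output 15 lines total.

F [2,-,-]
H [2,-,-]
F [2,4,-]
H [2,4,-]
H [2,4,-]
F [2,4,1]
F [3,4,1]
H [3,4,1]
H [3,4,1]
H [3,4,1]
F [3,2,1]
H [3,2,1]
H [3,2,1]
H [3,2,1]
H [3,2,1]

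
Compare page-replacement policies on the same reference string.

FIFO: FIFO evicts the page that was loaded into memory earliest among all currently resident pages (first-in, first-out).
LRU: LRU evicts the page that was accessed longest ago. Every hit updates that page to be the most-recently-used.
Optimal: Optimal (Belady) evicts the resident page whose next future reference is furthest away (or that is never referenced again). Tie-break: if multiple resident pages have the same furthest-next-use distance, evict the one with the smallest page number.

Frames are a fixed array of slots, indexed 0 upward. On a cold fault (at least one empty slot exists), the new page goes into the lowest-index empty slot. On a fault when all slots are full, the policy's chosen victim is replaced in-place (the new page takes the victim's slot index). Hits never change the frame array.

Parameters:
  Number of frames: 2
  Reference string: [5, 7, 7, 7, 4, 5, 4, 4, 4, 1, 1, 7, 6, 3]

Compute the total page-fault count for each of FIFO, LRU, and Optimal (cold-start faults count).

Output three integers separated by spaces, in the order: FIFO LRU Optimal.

--- FIFO ---
  step 0: ref 5 -> FAULT, frames=[5,-] (faults so far: 1)
  step 1: ref 7 -> FAULT, frames=[5,7] (faults so far: 2)
  step 2: ref 7 -> HIT, frames=[5,7] (faults so far: 2)
  step 3: ref 7 -> HIT, frames=[5,7] (faults so far: 2)
  step 4: ref 4 -> FAULT, evict 5, frames=[4,7] (faults so far: 3)
  step 5: ref 5 -> FAULT, evict 7, frames=[4,5] (faults so far: 4)
  step 6: ref 4 -> HIT, frames=[4,5] (faults so far: 4)
  step 7: ref 4 -> HIT, frames=[4,5] (faults so far: 4)
  step 8: ref 4 -> HIT, frames=[4,5] (faults so far: 4)
  step 9: ref 1 -> FAULT, evict 4, frames=[1,5] (faults so far: 5)
  step 10: ref 1 -> HIT, frames=[1,5] (faults so far: 5)
  step 11: ref 7 -> FAULT, evict 5, frames=[1,7] (faults so far: 6)
  step 12: ref 6 -> FAULT, evict 1, frames=[6,7] (faults so far: 7)
  step 13: ref 3 -> FAULT, evict 7, frames=[6,3] (faults so far: 8)
  FIFO total faults: 8
--- LRU ---
  step 0: ref 5 -> FAULT, frames=[5,-] (faults so far: 1)
  step 1: ref 7 -> FAULT, frames=[5,7] (faults so far: 2)
  step 2: ref 7 -> HIT, frames=[5,7] (faults so far: 2)
  step 3: ref 7 -> HIT, frames=[5,7] (faults so far: 2)
  step 4: ref 4 -> FAULT, evict 5, frames=[4,7] (faults so far: 3)
  step 5: ref 5 -> FAULT, evict 7, frames=[4,5] (faults so far: 4)
  step 6: ref 4 -> HIT, frames=[4,5] (faults so far: 4)
  step 7: ref 4 -> HIT, frames=[4,5] (faults so far: 4)
  step 8: ref 4 -> HIT, frames=[4,5] (faults so far: 4)
  step 9: ref 1 -> FAULT, evict 5, frames=[4,1] (faults so far: 5)
  step 10: ref 1 -> HIT, frames=[4,1] (faults so far: 5)
  step 11: ref 7 -> FAULT, evict 4, frames=[7,1] (faults so far: 6)
  step 12: ref 6 -> FAULT, evict 1, frames=[7,6] (faults so far: 7)
  step 13: ref 3 -> FAULT, evict 7, frames=[3,6] (faults so far: 8)
  LRU total faults: 8
--- Optimal ---
  step 0: ref 5 -> FAULT, frames=[5,-] (faults so far: 1)
  step 1: ref 7 -> FAULT, frames=[5,7] (faults so far: 2)
  step 2: ref 7 -> HIT, frames=[5,7] (faults so far: 2)
  step 3: ref 7 -> HIT, frames=[5,7] (faults so far: 2)
  step 4: ref 4 -> FAULT, evict 7, frames=[5,4] (faults so far: 3)
  step 5: ref 5 -> HIT, frames=[5,4] (faults so far: 3)
  step 6: ref 4 -> HIT, frames=[5,4] (faults so far: 3)
  step 7: ref 4 -> HIT, frames=[5,4] (faults so far: 3)
  step 8: ref 4 -> HIT, frames=[5,4] (faults so far: 3)
  step 9: ref 1 -> FAULT, evict 4, frames=[5,1] (faults so far: 4)
  step 10: ref 1 -> HIT, frames=[5,1] (faults so far: 4)
  step 11: ref 7 -> FAULT, evict 1, frames=[5,7] (faults so far: 5)
  step 12: ref 6 -> FAULT, evict 5, frames=[6,7] (faults so far: 6)
  step 13: ref 3 -> FAULT, evict 6, frames=[3,7] (faults so far: 7)
  Optimal total faults: 7

Answer: 8 8 7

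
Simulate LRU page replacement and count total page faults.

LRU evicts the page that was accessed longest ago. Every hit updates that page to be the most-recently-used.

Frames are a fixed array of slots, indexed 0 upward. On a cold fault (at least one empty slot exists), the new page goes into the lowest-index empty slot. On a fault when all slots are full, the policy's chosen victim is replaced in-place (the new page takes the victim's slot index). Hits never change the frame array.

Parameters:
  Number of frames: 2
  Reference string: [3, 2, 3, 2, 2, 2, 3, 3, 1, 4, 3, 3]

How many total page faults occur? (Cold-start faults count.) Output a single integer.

Answer: 5

Derivation:
Step 0: ref 3 → FAULT, frames=[3,-]
Step 1: ref 2 → FAULT, frames=[3,2]
Step 2: ref 3 → HIT, frames=[3,2]
Step 3: ref 2 → HIT, frames=[3,2]
Step 4: ref 2 → HIT, frames=[3,2]
Step 5: ref 2 → HIT, frames=[3,2]
Step 6: ref 3 → HIT, frames=[3,2]
Step 7: ref 3 → HIT, frames=[3,2]
Step 8: ref 1 → FAULT (evict 2), frames=[3,1]
Step 9: ref 4 → FAULT (evict 3), frames=[4,1]
Step 10: ref 3 → FAULT (evict 1), frames=[4,3]
Step 11: ref 3 → HIT, frames=[4,3]
Total faults: 5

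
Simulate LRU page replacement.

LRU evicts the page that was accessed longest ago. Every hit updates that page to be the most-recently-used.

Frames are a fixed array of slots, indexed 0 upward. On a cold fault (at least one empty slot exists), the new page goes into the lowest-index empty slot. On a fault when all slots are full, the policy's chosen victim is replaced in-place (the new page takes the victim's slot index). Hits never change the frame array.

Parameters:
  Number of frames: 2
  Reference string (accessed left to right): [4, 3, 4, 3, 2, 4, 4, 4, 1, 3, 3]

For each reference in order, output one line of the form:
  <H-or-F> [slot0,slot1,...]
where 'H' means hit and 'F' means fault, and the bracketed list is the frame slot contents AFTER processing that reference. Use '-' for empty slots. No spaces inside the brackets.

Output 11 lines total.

F [4,-]
F [4,3]
H [4,3]
H [4,3]
F [2,3]
F [2,4]
H [2,4]
H [2,4]
F [1,4]
F [1,3]
H [1,3]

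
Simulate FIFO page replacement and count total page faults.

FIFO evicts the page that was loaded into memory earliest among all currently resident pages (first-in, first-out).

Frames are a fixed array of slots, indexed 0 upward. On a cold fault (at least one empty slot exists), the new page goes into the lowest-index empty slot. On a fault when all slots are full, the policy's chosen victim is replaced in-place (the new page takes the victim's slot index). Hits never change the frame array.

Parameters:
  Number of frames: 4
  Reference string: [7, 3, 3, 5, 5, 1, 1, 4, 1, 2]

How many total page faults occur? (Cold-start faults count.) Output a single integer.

Answer: 6

Derivation:
Step 0: ref 7 → FAULT, frames=[7,-,-,-]
Step 1: ref 3 → FAULT, frames=[7,3,-,-]
Step 2: ref 3 → HIT, frames=[7,3,-,-]
Step 3: ref 5 → FAULT, frames=[7,3,5,-]
Step 4: ref 5 → HIT, frames=[7,3,5,-]
Step 5: ref 1 → FAULT, frames=[7,3,5,1]
Step 6: ref 1 → HIT, frames=[7,3,5,1]
Step 7: ref 4 → FAULT (evict 7), frames=[4,3,5,1]
Step 8: ref 1 → HIT, frames=[4,3,5,1]
Step 9: ref 2 → FAULT (evict 3), frames=[4,2,5,1]
Total faults: 6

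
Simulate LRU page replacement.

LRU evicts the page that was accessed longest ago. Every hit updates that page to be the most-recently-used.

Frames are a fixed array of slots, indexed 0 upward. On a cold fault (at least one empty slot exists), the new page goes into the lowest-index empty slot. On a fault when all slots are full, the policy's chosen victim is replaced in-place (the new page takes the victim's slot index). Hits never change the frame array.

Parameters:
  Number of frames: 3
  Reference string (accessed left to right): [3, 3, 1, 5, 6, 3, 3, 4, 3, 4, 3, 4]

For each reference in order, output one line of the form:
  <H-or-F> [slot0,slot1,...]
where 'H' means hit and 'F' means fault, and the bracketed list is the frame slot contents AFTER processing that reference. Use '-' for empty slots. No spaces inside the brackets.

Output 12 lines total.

F [3,-,-]
H [3,-,-]
F [3,1,-]
F [3,1,5]
F [6,1,5]
F [6,3,5]
H [6,3,5]
F [6,3,4]
H [6,3,4]
H [6,3,4]
H [6,3,4]
H [6,3,4]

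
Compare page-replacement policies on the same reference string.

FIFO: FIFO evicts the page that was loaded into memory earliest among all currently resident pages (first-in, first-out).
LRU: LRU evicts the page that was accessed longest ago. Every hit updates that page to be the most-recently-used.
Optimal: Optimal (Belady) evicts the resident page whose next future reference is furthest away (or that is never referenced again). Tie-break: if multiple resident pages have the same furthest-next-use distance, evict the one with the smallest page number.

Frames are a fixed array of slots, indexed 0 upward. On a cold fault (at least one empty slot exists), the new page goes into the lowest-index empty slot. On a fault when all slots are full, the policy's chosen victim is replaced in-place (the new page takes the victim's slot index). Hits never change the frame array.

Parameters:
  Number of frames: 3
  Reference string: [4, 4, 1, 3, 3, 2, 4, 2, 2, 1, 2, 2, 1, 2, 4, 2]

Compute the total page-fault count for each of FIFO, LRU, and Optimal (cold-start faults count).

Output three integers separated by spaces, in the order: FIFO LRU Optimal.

--- FIFO ---
  step 0: ref 4 -> FAULT, frames=[4,-,-] (faults so far: 1)
  step 1: ref 4 -> HIT, frames=[4,-,-] (faults so far: 1)
  step 2: ref 1 -> FAULT, frames=[4,1,-] (faults so far: 2)
  step 3: ref 3 -> FAULT, frames=[4,1,3] (faults so far: 3)
  step 4: ref 3 -> HIT, frames=[4,1,3] (faults so far: 3)
  step 5: ref 2 -> FAULT, evict 4, frames=[2,1,3] (faults so far: 4)
  step 6: ref 4 -> FAULT, evict 1, frames=[2,4,3] (faults so far: 5)
  step 7: ref 2 -> HIT, frames=[2,4,3] (faults so far: 5)
  step 8: ref 2 -> HIT, frames=[2,4,3] (faults so far: 5)
  step 9: ref 1 -> FAULT, evict 3, frames=[2,4,1] (faults so far: 6)
  step 10: ref 2 -> HIT, frames=[2,4,1] (faults so far: 6)
  step 11: ref 2 -> HIT, frames=[2,4,1] (faults so far: 6)
  step 12: ref 1 -> HIT, frames=[2,4,1] (faults so far: 6)
  step 13: ref 2 -> HIT, frames=[2,4,1] (faults so far: 6)
  step 14: ref 4 -> HIT, frames=[2,4,1] (faults so far: 6)
  step 15: ref 2 -> HIT, frames=[2,4,1] (faults so far: 6)
  FIFO total faults: 6
--- LRU ---
  step 0: ref 4 -> FAULT, frames=[4,-,-] (faults so far: 1)
  step 1: ref 4 -> HIT, frames=[4,-,-] (faults so far: 1)
  step 2: ref 1 -> FAULT, frames=[4,1,-] (faults so far: 2)
  step 3: ref 3 -> FAULT, frames=[4,1,3] (faults so far: 3)
  step 4: ref 3 -> HIT, frames=[4,1,3] (faults so far: 3)
  step 5: ref 2 -> FAULT, evict 4, frames=[2,1,3] (faults so far: 4)
  step 6: ref 4 -> FAULT, evict 1, frames=[2,4,3] (faults so far: 5)
  step 7: ref 2 -> HIT, frames=[2,4,3] (faults so far: 5)
  step 8: ref 2 -> HIT, frames=[2,4,3] (faults so far: 5)
  step 9: ref 1 -> FAULT, evict 3, frames=[2,4,1] (faults so far: 6)
  step 10: ref 2 -> HIT, frames=[2,4,1] (faults so far: 6)
  step 11: ref 2 -> HIT, frames=[2,4,1] (faults so far: 6)
  step 12: ref 1 -> HIT, frames=[2,4,1] (faults so far: 6)
  step 13: ref 2 -> HIT, frames=[2,4,1] (faults so far: 6)
  step 14: ref 4 -> HIT, frames=[2,4,1] (faults so far: 6)
  step 15: ref 2 -> HIT, frames=[2,4,1] (faults so far: 6)
  LRU total faults: 6
--- Optimal ---
  step 0: ref 4 -> FAULT, frames=[4,-,-] (faults so far: 1)
  step 1: ref 4 -> HIT, frames=[4,-,-] (faults so far: 1)
  step 2: ref 1 -> FAULT, frames=[4,1,-] (faults so far: 2)
  step 3: ref 3 -> FAULT, frames=[4,1,3] (faults so far: 3)
  step 4: ref 3 -> HIT, frames=[4,1,3] (faults so far: 3)
  step 5: ref 2 -> FAULT, evict 3, frames=[4,1,2] (faults so far: 4)
  step 6: ref 4 -> HIT, frames=[4,1,2] (faults so far: 4)
  step 7: ref 2 -> HIT, frames=[4,1,2] (faults so far: 4)
  step 8: ref 2 -> HIT, frames=[4,1,2] (faults so far: 4)
  step 9: ref 1 -> HIT, frames=[4,1,2] (faults so far: 4)
  step 10: ref 2 -> HIT, frames=[4,1,2] (faults so far: 4)
  step 11: ref 2 -> HIT, frames=[4,1,2] (faults so far: 4)
  step 12: ref 1 -> HIT, frames=[4,1,2] (faults so far: 4)
  step 13: ref 2 -> HIT, frames=[4,1,2] (faults so far: 4)
  step 14: ref 4 -> HIT, frames=[4,1,2] (faults so far: 4)
  step 15: ref 2 -> HIT, frames=[4,1,2] (faults so far: 4)
  Optimal total faults: 4

Answer: 6 6 4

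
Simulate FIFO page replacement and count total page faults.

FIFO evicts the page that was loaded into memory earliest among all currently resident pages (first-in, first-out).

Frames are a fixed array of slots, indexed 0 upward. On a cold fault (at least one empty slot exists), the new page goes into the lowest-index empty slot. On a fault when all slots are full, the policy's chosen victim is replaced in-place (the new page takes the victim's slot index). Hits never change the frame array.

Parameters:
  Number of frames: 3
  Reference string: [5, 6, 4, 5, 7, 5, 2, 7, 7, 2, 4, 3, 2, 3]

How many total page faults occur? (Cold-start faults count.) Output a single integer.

Answer: 8

Derivation:
Step 0: ref 5 → FAULT, frames=[5,-,-]
Step 1: ref 6 → FAULT, frames=[5,6,-]
Step 2: ref 4 → FAULT, frames=[5,6,4]
Step 3: ref 5 → HIT, frames=[5,6,4]
Step 4: ref 7 → FAULT (evict 5), frames=[7,6,4]
Step 5: ref 5 → FAULT (evict 6), frames=[7,5,4]
Step 6: ref 2 → FAULT (evict 4), frames=[7,5,2]
Step 7: ref 7 → HIT, frames=[7,5,2]
Step 8: ref 7 → HIT, frames=[7,5,2]
Step 9: ref 2 → HIT, frames=[7,5,2]
Step 10: ref 4 → FAULT (evict 7), frames=[4,5,2]
Step 11: ref 3 → FAULT (evict 5), frames=[4,3,2]
Step 12: ref 2 → HIT, frames=[4,3,2]
Step 13: ref 3 → HIT, frames=[4,3,2]
Total faults: 8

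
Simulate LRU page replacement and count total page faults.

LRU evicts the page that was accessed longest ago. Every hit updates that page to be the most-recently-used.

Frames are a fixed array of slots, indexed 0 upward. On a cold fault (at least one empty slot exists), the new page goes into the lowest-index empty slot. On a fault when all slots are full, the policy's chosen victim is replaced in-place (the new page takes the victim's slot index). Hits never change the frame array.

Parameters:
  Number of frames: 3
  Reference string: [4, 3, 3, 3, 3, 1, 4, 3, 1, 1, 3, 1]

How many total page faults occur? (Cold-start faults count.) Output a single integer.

Answer: 3

Derivation:
Step 0: ref 4 → FAULT, frames=[4,-,-]
Step 1: ref 3 → FAULT, frames=[4,3,-]
Step 2: ref 3 → HIT, frames=[4,3,-]
Step 3: ref 3 → HIT, frames=[4,3,-]
Step 4: ref 3 → HIT, frames=[4,3,-]
Step 5: ref 1 → FAULT, frames=[4,3,1]
Step 6: ref 4 → HIT, frames=[4,3,1]
Step 7: ref 3 → HIT, frames=[4,3,1]
Step 8: ref 1 → HIT, frames=[4,3,1]
Step 9: ref 1 → HIT, frames=[4,3,1]
Step 10: ref 3 → HIT, frames=[4,3,1]
Step 11: ref 1 → HIT, frames=[4,3,1]
Total faults: 3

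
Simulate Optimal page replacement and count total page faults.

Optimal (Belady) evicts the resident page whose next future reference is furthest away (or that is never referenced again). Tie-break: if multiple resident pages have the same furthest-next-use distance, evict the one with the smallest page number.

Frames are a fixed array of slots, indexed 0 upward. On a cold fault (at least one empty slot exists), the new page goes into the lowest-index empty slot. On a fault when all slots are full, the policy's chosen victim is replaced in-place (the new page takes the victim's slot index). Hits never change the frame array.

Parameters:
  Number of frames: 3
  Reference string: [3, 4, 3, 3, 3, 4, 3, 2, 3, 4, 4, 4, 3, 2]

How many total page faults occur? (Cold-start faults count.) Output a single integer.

Step 0: ref 3 → FAULT, frames=[3,-,-]
Step 1: ref 4 → FAULT, frames=[3,4,-]
Step 2: ref 3 → HIT, frames=[3,4,-]
Step 3: ref 3 → HIT, frames=[3,4,-]
Step 4: ref 3 → HIT, frames=[3,4,-]
Step 5: ref 4 → HIT, frames=[3,4,-]
Step 6: ref 3 → HIT, frames=[3,4,-]
Step 7: ref 2 → FAULT, frames=[3,4,2]
Step 8: ref 3 → HIT, frames=[3,4,2]
Step 9: ref 4 → HIT, frames=[3,4,2]
Step 10: ref 4 → HIT, frames=[3,4,2]
Step 11: ref 4 → HIT, frames=[3,4,2]
Step 12: ref 3 → HIT, frames=[3,4,2]
Step 13: ref 2 → HIT, frames=[3,4,2]
Total faults: 3

Answer: 3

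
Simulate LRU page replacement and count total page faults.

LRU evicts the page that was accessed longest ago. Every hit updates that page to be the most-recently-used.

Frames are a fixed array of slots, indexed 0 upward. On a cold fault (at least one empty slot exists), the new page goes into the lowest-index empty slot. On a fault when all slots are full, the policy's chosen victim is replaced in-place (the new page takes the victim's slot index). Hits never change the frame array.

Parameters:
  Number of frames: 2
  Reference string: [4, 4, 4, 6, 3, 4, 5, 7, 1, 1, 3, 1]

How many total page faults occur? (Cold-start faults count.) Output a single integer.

Answer: 8

Derivation:
Step 0: ref 4 → FAULT, frames=[4,-]
Step 1: ref 4 → HIT, frames=[4,-]
Step 2: ref 4 → HIT, frames=[4,-]
Step 3: ref 6 → FAULT, frames=[4,6]
Step 4: ref 3 → FAULT (evict 4), frames=[3,6]
Step 5: ref 4 → FAULT (evict 6), frames=[3,4]
Step 6: ref 5 → FAULT (evict 3), frames=[5,4]
Step 7: ref 7 → FAULT (evict 4), frames=[5,7]
Step 8: ref 1 → FAULT (evict 5), frames=[1,7]
Step 9: ref 1 → HIT, frames=[1,7]
Step 10: ref 3 → FAULT (evict 7), frames=[1,3]
Step 11: ref 1 → HIT, frames=[1,3]
Total faults: 8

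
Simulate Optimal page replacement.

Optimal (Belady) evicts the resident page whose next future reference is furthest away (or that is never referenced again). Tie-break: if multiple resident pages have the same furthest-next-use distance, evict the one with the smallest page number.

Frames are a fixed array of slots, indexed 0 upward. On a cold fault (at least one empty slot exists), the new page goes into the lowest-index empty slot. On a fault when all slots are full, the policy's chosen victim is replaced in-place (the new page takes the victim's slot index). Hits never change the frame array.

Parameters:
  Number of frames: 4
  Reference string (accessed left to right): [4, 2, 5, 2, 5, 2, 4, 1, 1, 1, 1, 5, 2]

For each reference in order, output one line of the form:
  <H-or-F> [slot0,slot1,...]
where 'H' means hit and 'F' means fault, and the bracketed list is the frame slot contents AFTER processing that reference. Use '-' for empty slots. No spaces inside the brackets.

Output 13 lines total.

F [4,-,-,-]
F [4,2,-,-]
F [4,2,5,-]
H [4,2,5,-]
H [4,2,5,-]
H [4,2,5,-]
H [4,2,5,-]
F [4,2,5,1]
H [4,2,5,1]
H [4,2,5,1]
H [4,2,5,1]
H [4,2,5,1]
H [4,2,5,1]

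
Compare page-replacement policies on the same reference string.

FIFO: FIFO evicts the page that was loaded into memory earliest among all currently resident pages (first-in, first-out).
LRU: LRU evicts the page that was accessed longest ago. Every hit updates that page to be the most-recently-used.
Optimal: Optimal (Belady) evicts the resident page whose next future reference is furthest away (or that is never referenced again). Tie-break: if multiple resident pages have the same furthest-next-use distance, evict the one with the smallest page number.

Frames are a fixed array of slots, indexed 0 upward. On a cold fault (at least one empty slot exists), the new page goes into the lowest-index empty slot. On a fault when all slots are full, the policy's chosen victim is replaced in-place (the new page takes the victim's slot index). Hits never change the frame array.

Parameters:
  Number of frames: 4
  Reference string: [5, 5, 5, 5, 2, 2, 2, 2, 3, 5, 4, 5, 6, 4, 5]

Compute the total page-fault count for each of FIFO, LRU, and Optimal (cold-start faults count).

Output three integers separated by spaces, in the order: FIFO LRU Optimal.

Answer: 6 5 5

Derivation:
--- FIFO ---
  step 0: ref 5 -> FAULT, frames=[5,-,-,-] (faults so far: 1)
  step 1: ref 5 -> HIT, frames=[5,-,-,-] (faults so far: 1)
  step 2: ref 5 -> HIT, frames=[5,-,-,-] (faults so far: 1)
  step 3: ref 5 -> HIT, frames=[5,-,-,-] (faults so far: 1)
  step 4: ref 2 -> FAULT, frames=[5,2,-,-] (faults so far: 2)
  step 5: ref 2 -> HIT, frames=[5,2,-,-] (faults so far: 2)
  step 6: ref 2 -> HIT, frames=[5,2,-,-] (faults so far: 2)
  step 7: ref 2 -> HIT, frames=[5,2,-,-] (faults so far: 2)
  step 8: ref 3 -> FAULT, frames=[5,2,3,-] (faults so far: 3)
  step 9: ref 5 -> HIT, frames=[5,2,3,-] (faults so far: 3)
  step 10: ref 4 -> FAULT, frames=[5,2,3,4] (faults so far: 4)
  step 11: ref 5 -> HIT, frames=[5,2,3,4] (faults so far: 4)
  step 12: ref 6 -> FAULT, evict 5, frames=[6,2,3,4] (faults so far: 5)
  step 13: ref 4 -> HIT, frames=[6,2,3,4] (faults so far: 5)
  step 14: ref 5 -> FAULT, evict 2, frames=[6,5,3,4] (faults so far: 6)
  FIFO total faults: 6
--- LRU ---
  step 0: ref 5 -> FAULT, frames=[5,-,-,-] (faults so far: 1)
  step 1: ref 5 -> HIT, frames=[5,-,-,-] (faults so far: 1)
  step 2: ref 5 -> HIT, frames=[5,-,-,-] (faults so far: 1)
  step 3: ref 5 -> HIT, frames=[5,-,-,-] (faults so far: 1)
  step 4: ref 2 -> FAULT, frames=[5,2,-,-] (faults so far: 2)
  step 5: ref 2 -> HIT, frames=[5,2,-,-] (faults so far: 2)
  step 6: ref 2 -> HIT, frames=[5,2,-,-] (faults so far: 2)
  step 7: ref 2 -> HIT, frames=[5,2,-,-] (faults so far: 2)
  step 8: ref 3 -> FAULT, frames=[5,2,3,-] (faults so far: 3)
  step 9: ref 5 -> HIT, frames=[5,2,3,-] (faults so far: 3)
  step 10: ref 4 -> FAULT, frames=[5,2,3,4] (faults so far: 4)
  step 11: ref 5 -> HIT, frames=[5,2,3,4] (faults so far: 4)
  step 12: ref 6 -> FAULT, evict 2, frames=[5,6,3,4] (faults so far: 5)
  step 13: ref 4 -> HIT, frames=[5,6,3,4] (faults so far: 5)
  step 14: ref 5 -> HIT, frames=[5,6,3,4] (faults so far: 5)
  LRU total faults: 5
--- Optimal ---
  step 0: ref 5 -> FAULT, frames=[5,-,-,-] (faults so far: 1)
  step 1: ref 5 -> HIT, frames=[5,-,-,-] (faults so far: 1)
  step 2: ref 5 -> HIT, frames=[5,-,-,-] (faults so far: 1)
  step 3: ref 5 -> HIT, frames=[5,-,-,-] (faults so far: 1)
  step 4: ref 2 -> FAULT, frames=[5,2,-,-] (faults so far: 2)
  step 5: ref 2 -> HIT, frames=[5,2,-,-] (faults so far: 2)
  step 6: ref 2 -> HIT, frames=[5,2,-,-] (faults so far: 2)
  step 7: ref 2 -> HIT, frames=[5,2,-,-] (faults so far: 2)
  step 8: ref 3 -> FAULT, frames=[5,2,3,-] (faults so far: 3)
  step 9: ref 5 -> HIT, frames=[5,2,3,-] (faults so far: 3)
  step 10: ref 4 -> FAULT, frames=[5,2,3,4] (faults so far: 4)
  step 11: ref 5 -> HIT, frames=[5,2,3,4] (faults so far: 4)
  step 12: ref 6 -> FAULT, evict 2, frames=[5,6,3,4] (faults so far: 5)
  step 13: ref 4 -> HIT, frames=[5,6,3,4] (faults so far: 5)
  step 14: ref 5 -> HIT, frames=[5,6,3,4] (faults so far: 5)
  Optimal total faults: 5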